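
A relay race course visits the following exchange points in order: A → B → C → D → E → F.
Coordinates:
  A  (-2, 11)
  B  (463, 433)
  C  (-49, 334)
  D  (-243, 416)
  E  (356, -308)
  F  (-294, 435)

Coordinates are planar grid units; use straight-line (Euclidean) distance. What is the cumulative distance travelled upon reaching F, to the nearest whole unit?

3287

Leg distances:
A→B: 627.9  (cumulative 627.9)
B→C: 521.5  (cumulative 1149.4)
C→D: 210.6  (cumulative 1360.0)
D→E: 939.7  (cumulative 2299.7)
E→F: 987.2  (cumulative 3286.9)
Cumulative distance at F ≈ 3287.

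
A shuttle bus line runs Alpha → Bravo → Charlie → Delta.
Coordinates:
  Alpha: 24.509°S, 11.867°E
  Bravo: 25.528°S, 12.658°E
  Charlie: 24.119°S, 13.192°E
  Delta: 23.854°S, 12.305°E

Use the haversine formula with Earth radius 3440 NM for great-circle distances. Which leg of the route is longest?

Leg distances:
Alpha→Bravo: 74.8 NM
Bravo→Charlie: 89.5 NM
Charlie→Delta: 51.2 NM
The longest leg is Bravo–Charlie at 89.5 NM.

Bravo–Charlie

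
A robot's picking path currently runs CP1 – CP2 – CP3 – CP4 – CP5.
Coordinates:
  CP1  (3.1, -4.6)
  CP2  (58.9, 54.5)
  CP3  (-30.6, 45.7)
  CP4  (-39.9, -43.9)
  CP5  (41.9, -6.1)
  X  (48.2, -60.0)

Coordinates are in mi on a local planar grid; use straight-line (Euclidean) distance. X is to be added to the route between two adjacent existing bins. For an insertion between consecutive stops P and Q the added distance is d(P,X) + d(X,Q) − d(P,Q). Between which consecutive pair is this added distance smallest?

Added distance for inserting X between each consecutive pair:
CP1–CP2: 105.2 mi
CP2–CP3: 156.9 mi
CP3–CP4: 131.3 mi
CP4–CP5: 53.7 mi
Smallest added distance is 53.7 mi, inserting between CP4 and CP5.

between CP4 and CP5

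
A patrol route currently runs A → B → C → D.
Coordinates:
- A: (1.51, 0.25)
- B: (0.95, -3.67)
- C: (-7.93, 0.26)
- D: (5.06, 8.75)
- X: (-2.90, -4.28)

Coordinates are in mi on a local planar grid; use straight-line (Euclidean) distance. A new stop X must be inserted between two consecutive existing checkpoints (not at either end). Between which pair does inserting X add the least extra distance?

Added distance for inserting X between each consecutive pair:
A–B: 6.3 mi
B–C: 1.0 mi
C–D: 6.5 mi
Smallest added distance is 1.0 mi, inserting between B and C.

between B and C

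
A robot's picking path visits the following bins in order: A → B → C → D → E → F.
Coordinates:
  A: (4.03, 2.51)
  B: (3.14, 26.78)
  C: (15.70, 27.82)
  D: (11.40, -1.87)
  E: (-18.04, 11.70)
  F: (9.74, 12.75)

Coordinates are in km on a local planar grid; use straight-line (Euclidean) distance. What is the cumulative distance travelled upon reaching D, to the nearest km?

Leg distances:
A→B: 24.3 km  (cumulative 24.3 km)
B→C: 12.6 km  (cumulative 36.9 km)
C→D: 30.0 km  (cumulative 66.9 km)
Cumulative distance at D ≈ 67 km.

67 km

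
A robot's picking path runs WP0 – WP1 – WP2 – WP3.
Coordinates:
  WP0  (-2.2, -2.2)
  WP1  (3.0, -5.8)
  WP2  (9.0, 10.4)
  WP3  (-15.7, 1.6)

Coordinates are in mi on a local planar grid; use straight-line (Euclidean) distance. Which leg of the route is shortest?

WP0–WP1

Leg distances:
WP0→WP1: 6.3 mi
WP1→WP2: 17.3 mi
WP2→WP3: 26.2 mi
The shortest leg is WP0–WP1 at 6.3 mi.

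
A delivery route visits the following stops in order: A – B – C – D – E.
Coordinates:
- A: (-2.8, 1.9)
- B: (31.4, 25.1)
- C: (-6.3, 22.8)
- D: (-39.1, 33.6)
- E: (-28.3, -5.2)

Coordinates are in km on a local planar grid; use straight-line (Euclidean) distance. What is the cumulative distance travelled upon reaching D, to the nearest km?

114 km

Leg distances:
A→B: 41.3 km  (cumulative 41.3 km)
B→C: 37.8 km  (cumulative 79.1 km)
C→D: 34.5 km  (cumulative 113.6 km)
Cumulative distance at D ≈ 114 km.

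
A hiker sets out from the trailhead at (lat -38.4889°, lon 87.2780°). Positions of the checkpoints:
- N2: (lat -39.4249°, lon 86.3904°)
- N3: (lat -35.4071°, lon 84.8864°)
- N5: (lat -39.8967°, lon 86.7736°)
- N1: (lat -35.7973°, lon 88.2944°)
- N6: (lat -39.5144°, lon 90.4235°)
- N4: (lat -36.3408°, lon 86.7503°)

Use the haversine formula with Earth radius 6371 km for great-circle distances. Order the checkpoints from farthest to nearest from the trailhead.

N3, N1, N6, N4, N5, N2

Distances from the trailhead:
N3 (lat -35.4071°, lon 84.8864°): 403.2 km
N1 (lat -35.7973°, lon 88.2944°): 312.6 km
N6 (lat -39.5144°, lon 90.4235°): 294.7 km
N4 (lat -36.3408°, lon 86.7503°): 243.4 km
N5 (lat -39.8967°, lon 86.7736°): 162.5 km
N2 (lat -39.4249°, lon 86.3904°): 129.3 km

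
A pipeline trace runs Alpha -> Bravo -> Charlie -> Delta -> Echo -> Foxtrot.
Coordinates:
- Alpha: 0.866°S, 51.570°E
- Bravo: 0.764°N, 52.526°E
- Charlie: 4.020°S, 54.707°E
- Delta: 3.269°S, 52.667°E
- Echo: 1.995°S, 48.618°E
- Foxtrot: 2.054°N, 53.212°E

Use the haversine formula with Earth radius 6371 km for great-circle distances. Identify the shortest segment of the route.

Leg distances:
Alpha→Bravo: 210.1 km
Bravo→Charlie: 584.6 km
Charlie→Delta: 241.3 km
Delta→Echo: 471.5 km
Echo→Foxtrot: 680.8 km
The shortest leg is Alpha–Bravo at 210.1 km.

Alpha–Bravo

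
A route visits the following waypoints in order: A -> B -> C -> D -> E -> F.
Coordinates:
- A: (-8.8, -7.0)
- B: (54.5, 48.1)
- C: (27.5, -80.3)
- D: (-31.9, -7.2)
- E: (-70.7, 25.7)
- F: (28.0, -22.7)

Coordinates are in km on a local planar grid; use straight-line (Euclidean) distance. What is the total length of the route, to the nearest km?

Leg distances:
A→B: 83.9 km  (cumulative 83.9 km)
B→C: 131.2 km  (cumulative 215.1 km)
C→D: 94.2 km  (cumulative 309.3 km)
D→E: 50.9 km  (cumulative 360.2 km)
E→F: 109.9 km  (cumulative 470.1 km)
Total route length ≈ 470 km.

470 km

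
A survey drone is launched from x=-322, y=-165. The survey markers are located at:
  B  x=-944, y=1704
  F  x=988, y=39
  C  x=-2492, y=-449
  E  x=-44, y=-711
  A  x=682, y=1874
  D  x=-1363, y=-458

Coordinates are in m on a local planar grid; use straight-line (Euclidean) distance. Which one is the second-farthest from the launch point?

Distance to each, sorted:
A: 2272.8 m
C: 2188.5 m
B: 1969.8 m
F: 1325.8 m
D: 1081.4 m
E: 612.7 m
The second-farthest is C at 2188.5 m.

C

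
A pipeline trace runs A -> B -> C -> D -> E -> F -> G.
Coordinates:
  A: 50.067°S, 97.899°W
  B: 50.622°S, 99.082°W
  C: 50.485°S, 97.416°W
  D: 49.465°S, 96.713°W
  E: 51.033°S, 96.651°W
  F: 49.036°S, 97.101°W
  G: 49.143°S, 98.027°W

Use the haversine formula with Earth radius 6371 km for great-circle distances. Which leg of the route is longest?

Leg distances:
A→B: 104.2 km
B→C: 118.7 km
C→D: 124.1 km
D→E: 174.4 km
E→F: 224.4 km
F→G: 68.5 km
The longest leg is E–F at 224.4 km.

E–F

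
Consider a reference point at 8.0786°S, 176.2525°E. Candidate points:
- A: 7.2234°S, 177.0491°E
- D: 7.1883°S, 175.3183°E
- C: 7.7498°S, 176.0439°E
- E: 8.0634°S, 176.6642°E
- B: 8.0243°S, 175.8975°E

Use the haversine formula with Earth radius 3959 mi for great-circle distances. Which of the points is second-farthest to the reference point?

A

Distance to each, sorted:
D: 88.8 mi
A: 80.4 mi
E: 28.2 mi
C: 26.8 mi
B: 24.6 mi
The second-farthest is A at 80.4 mi.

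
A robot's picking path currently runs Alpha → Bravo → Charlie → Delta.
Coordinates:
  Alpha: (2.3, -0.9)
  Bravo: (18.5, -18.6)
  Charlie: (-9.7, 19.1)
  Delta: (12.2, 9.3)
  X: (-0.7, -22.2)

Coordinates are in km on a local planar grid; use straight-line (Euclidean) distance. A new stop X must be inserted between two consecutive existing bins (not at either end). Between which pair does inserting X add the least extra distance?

between Bravo and Charlie

Added distance for inserting X between each consecutive pair:
Alpha–Bravo: 17.1 km
Bravo–Charlie: 14.7 km
Charlie–Delta: 52.3 km
Smallest added distance is 14.7 km, inserting between Bravo and Charlie.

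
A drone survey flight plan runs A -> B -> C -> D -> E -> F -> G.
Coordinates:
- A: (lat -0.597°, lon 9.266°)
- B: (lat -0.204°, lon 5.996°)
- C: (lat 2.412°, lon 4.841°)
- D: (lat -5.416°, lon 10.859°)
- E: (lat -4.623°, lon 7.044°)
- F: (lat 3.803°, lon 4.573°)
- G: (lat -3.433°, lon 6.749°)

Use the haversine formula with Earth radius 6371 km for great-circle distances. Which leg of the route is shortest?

B–C

Leg distances:
A→B: 366.2 km
B→C: 318.0 km
C→D: 1097.5 km
D→E: 431.7 km
E→F: 976.3 km
F→G: 840.2 km
The shortest leg is B–C at 318.0 km.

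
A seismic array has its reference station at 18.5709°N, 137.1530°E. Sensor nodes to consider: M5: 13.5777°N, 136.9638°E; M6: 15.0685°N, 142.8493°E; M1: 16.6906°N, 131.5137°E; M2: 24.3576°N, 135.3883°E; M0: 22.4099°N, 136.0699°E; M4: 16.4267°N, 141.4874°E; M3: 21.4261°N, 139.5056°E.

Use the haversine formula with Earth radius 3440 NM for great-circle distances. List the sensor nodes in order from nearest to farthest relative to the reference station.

M3, M0, M4, M5, M1, M2, M6

Distances from the reference station:
M3 21.4261°N, 139.5056°E: 216.8 NM
M0 22.4099°N, 136.0699°E: 238.4 NM
M4 16.4267°N, 141.4874°E: 279.6 NM
M5 13.5777°N, 136.9638°E: 300.0 NM
M1 16.6906°N, 131.5137°E: 341.8 NM
M2 24.3576°N, 135.3883°E: 361.1 NM
M6 15.0685°N, 142.8493°E: 389.0 NM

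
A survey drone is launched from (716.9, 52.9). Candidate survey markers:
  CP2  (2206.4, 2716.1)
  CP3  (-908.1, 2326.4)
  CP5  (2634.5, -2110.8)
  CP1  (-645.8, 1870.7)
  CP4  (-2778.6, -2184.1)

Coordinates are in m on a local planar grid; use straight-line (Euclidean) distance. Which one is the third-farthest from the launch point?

CP5

Distances from the launch point ((716.9, 52.9)):
CP4: 4150.0 m
CP2: 3051.4 m
CP5: 2891.2 m
CP3: 2794.5 m
CP1: 2271.9 m
The third-farthest is CP5 at 2891.2 m.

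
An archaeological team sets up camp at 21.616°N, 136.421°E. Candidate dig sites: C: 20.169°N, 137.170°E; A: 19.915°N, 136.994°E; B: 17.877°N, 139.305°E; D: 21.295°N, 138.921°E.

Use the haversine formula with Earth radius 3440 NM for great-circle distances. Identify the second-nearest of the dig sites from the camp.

Distances from the camp (21.616°N, 136.421°E):
C: 96.5 NM
A: 107.1 NM
D: 141.0 NM
B: 277.4 NM
The second-nearest is A at 107.1 NM.

A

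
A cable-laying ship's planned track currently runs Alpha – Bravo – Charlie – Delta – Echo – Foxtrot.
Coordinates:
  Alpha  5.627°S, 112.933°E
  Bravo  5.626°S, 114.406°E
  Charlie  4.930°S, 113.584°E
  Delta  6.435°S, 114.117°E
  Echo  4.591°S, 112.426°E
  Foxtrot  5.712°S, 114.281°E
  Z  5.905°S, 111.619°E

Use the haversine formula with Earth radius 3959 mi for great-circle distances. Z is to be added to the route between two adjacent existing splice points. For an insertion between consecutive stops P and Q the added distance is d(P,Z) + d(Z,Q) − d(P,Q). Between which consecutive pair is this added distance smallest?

between Delta and Echo

Added distance for inserting Z between each consecutive pair:
Alpha–Bravo: 183.6 mi
Bravo–Charlie: 269.4 mi
Charlie–Delta: 216.2 mi
Delta–Echo: 109.4 mi
Echo–Foxtrot: 140.6 mi
Smallest added distance is 109.4 mi, inserting between Delta and Echo.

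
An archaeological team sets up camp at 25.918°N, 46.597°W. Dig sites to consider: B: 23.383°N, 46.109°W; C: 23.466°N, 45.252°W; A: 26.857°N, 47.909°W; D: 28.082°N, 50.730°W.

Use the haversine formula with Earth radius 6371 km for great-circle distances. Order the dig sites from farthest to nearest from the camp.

Distance from the camp at 25.918°N, 46.597°W to each:
D 28.082°N, 50.730°W: 474.9 km
C 23.466°N, 45.252°W: 304.6 km
B 23.383°N, 46.109°W: 286.2 km
A 26.857°N, 47.909°W: 167.3 km

D, C, B, A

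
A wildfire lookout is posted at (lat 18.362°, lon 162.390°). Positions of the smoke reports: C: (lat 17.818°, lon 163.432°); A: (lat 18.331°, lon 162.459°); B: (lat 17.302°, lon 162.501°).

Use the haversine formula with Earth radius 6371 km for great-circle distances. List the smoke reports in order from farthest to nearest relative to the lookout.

Distances from the lookout:
C (lat 17.818°, lon 163.432°): 125.7 km
B (lat 17.302°, lon 162.501°): 118.5 km
A (lat 18.331°, lon 162.459°): 8.1 km

C, B, A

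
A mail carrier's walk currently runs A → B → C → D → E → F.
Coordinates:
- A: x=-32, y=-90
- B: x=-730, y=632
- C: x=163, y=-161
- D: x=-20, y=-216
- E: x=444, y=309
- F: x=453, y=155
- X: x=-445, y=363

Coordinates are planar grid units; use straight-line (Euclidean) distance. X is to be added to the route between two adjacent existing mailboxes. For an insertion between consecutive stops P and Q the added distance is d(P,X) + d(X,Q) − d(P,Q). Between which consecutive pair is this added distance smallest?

Added distance for inserting X between each consecutive pair:
A–B: 0.7
B–C: 0.3
C–D: 1329.8
D–E: 908.2
E–F: 1658.2
Smallest added distance is 0.3, inserting between B and C.

between B and C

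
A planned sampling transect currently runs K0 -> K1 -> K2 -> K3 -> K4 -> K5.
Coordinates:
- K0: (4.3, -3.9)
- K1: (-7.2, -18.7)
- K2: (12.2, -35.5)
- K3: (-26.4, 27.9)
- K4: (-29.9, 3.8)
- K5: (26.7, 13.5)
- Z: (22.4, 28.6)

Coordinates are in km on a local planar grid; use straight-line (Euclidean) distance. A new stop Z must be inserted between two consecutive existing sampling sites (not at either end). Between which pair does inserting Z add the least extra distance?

between K4 and K5

Added distance for inserting Z between each consecutive pair:
K0–K1: 74.3 km
K1–K2: 95.0 km
K2–K3: 39.5 km
K3–K4: 82.3 km
K4–K5: 16.2 km
Smallest added distance is 16.2 km, inserting between K4 and K5.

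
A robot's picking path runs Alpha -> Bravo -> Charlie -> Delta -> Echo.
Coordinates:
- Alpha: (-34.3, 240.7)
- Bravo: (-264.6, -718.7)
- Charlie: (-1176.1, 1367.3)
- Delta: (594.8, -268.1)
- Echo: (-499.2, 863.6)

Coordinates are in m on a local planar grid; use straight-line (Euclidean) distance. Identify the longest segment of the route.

Leg distances:
Alpha→Bravo: 986.7 m
Bravo→Charlie: 2276.5 m
Charlie→Delta: 2410.5 m
Delta→Echo: 1574.0 m
The longest leg is Charlie–Delta at 2410.5 m.

Charlie–Delta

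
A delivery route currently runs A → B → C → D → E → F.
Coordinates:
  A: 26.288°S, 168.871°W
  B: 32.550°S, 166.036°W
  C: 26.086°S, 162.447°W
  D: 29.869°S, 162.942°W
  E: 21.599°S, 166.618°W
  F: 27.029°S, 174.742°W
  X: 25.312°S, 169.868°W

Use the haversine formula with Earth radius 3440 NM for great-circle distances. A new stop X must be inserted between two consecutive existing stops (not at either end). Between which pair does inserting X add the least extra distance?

Added distance for inserting X between each consecutive pair:
A–B: 154.4 NM
B–C: 451.8 NM
C–D: 634.3 NM
D–E: 209.9 NM
E–F: 17.0 NM
Smallest added distance is 17.0 NM, inserting between E and F.

between E and F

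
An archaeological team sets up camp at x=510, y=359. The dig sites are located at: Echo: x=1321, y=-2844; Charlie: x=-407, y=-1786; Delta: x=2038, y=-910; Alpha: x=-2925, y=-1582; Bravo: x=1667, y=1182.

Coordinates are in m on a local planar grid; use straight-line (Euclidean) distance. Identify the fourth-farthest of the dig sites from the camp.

Distance to each, sorted:
Alpha: 3945.5 m
Echo: 3304.1 m
Charlie: 2332.8 m
Delta: 1986.2 m
Bravo: 1419.9 m
The fourth-farthest is Delta at 1986.2 m.

Delta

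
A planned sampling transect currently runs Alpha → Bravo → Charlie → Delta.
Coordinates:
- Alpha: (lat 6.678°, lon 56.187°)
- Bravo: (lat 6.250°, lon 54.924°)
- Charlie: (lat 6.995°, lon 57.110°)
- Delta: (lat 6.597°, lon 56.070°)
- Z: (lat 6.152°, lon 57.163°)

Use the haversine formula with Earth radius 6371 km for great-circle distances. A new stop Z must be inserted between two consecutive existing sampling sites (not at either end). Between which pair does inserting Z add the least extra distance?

Added distance for inserting Z between each consecutive pair:
Alpha–Bravo: 223.0 km
Bravo–Charlie: 86.4 km
Charlie–Delta: 101.4 km
Smallest added distance is 86.4 km, inserting between Bravo and Charlie.

between Bravo and Charlie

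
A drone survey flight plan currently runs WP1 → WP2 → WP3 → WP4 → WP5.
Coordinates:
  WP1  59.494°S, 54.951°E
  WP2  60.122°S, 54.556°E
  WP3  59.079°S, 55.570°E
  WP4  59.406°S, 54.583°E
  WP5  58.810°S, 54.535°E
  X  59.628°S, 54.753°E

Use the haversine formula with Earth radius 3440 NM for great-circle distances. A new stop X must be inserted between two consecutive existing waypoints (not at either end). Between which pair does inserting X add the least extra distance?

Added distance for inserting X between each consecutive pair:
WP1–WP2: 0.8 NM
WP2–WP3: 1.8 NM
WP3–WP4: 19.6 NM
WP4–WP5: 28.1 NM
Smallest added distance is 0.8 NM, inserting between WP1 and WP2.

between WP1 and WP2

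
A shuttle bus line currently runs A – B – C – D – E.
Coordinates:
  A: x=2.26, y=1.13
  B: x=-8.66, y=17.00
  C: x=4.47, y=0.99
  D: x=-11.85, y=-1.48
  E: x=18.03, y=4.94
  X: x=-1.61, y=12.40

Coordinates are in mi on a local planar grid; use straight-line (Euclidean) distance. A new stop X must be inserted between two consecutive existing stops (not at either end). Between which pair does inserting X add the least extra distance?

Added distance for inserting X between each consecutive pair:
A–B: 1.1 mi
B–C: 0.6 mi
C–D: 13.7 mi
D–E: 7.7 mi
Smallest added distance is 0.6 mi, inserting between B and C.

between B and C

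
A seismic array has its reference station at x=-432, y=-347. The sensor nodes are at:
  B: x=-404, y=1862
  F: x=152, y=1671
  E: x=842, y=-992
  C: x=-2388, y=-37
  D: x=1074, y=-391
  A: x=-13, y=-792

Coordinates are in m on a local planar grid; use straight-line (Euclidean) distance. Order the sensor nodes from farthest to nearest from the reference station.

Computing each straight-line distance from x=-432, y=-347:
B x=-404, y=1862: 2209.2 m
F x=152, y=1671: 2100.8 m
C x=-2388, y=-37: 1980.4 m
D x=1074, y=-391: 1506.6 m
E x=842, y=-992: 1428.0 m
A x=-13, y=-792: 611.2 m

B, F, C, D, E, A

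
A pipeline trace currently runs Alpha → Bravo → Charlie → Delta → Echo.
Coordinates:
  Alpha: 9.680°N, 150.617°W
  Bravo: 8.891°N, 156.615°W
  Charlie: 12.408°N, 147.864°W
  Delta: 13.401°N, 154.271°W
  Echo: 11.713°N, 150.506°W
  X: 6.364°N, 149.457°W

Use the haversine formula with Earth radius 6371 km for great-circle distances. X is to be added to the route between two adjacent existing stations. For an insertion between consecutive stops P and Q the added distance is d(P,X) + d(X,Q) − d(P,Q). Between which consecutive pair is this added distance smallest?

Added distance for inserting X between each consecutive pair:
Alpha–Bravo: 563.6 km
Bravo–Charlie: 498.8 km
Charlie–Delta: 934.7 km
Delta–Echo: 1099.6 km
Smallest added distance is 498.8 km, inserting between Bravo and Charlie.

between Bravo and Charlie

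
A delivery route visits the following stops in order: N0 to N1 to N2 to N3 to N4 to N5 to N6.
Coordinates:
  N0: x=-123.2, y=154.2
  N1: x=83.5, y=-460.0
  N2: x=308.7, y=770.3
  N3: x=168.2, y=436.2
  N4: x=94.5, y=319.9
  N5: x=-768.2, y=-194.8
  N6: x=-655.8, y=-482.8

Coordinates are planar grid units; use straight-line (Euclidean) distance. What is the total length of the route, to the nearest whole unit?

Leg distances:
N0→N1: 648.0  (cumulative 648.0)
N1→N2: 1250.7  (cumulative 1898.8)
N2→N3: 362.4  (cumulative 2261.2)
N3→N4: 137.7  (cumulative 2398.9)
N4→N5: 1004.6  (cumulative 3403.5)
N5→N6: 309.2  (cumulative 3712.6)
Total route length ≈ 3713.

3713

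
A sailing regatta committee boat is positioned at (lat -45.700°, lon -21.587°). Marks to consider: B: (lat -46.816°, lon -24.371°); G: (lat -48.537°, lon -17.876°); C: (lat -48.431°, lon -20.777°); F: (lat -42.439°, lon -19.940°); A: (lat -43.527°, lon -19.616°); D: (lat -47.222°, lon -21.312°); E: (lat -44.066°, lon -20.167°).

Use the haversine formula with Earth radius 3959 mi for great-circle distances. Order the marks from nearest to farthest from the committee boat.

Distance from the committee boat at (lat -45.700°, lon -21.587°) to each:
D (lat -47.222°, lon -21.312°): 106.0 mi
E (lat -44.066°, lon -20.167°): 132.6 mi
B (lat -46.816°, lon -24.371°): 153.7 mi
A (lat -43.527°, lon -19.616°): 178.7 mi
C (lat -48.431°, lon -20.777°): 192.5 mi
F (lat -42.439°, lon -19.940°): 239.7 mi
G (lat -48.537°, lon -17.876°): 262.4 mi

D, E, B, A, C, F, G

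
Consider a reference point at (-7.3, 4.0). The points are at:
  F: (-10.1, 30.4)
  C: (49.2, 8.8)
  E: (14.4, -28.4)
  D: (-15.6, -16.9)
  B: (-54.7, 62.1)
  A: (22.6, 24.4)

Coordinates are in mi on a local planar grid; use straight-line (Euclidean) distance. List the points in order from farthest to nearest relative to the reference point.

Distance from the reference point at (-7.3, 4.0) to each:
B (-54.7, 62.1): 75.0 mi
C (49.2, 8.8): 56.7 mi
E (14.4, -28.4): 39.0 mi
A (22.6, 24.4): 36.2 mi
F (-10.1, 30.4): 26.5 mi
D (-15.6, -16.9): 22.5 mi

B, C, E, A, F, D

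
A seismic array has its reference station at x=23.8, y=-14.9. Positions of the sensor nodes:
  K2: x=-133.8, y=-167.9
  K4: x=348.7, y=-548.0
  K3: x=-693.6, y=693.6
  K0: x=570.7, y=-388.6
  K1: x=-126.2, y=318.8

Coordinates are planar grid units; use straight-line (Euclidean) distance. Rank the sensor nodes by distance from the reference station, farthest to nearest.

K3, K0, K4, K1, K2

Computing each straight-line distance from x=23.8, y=-14.9:
K3 x=-693.6, y=693.6: 1008.3
K0 x=570.7, y=-388.6: 662.4
K4 x=348.7, y=-548.0: 624.3
K1 x=-126.2, y=318.8: 365.9
K2 x=-133.8, y=-167.9: 219.7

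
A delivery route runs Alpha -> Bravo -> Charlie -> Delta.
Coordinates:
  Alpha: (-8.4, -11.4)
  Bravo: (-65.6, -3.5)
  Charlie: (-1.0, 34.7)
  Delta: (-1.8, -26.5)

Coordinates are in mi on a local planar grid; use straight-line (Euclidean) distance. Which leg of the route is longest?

Bravo–Charlie

Leg distances:
Alpha→Bravo: 57.7 mi
Bravo→Charlie: 75.0 mi
Charlie→Delta: 61.2 mi
The longest leg is Bravo–Charlie at 75.0 mi.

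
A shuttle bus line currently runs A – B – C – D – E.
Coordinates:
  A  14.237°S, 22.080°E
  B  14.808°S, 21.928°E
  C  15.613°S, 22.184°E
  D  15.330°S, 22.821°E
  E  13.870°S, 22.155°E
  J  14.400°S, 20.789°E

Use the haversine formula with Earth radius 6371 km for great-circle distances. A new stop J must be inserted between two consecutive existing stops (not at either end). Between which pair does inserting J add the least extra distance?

Added distance for inserting J between each consecutive pair:
A–B: 205.4 km
B–C: 238.6 km
C–D: 368.1 km
D–E: 222.8 km
Smallest added distance is 205.4 km, inserting between A and B.

between A and B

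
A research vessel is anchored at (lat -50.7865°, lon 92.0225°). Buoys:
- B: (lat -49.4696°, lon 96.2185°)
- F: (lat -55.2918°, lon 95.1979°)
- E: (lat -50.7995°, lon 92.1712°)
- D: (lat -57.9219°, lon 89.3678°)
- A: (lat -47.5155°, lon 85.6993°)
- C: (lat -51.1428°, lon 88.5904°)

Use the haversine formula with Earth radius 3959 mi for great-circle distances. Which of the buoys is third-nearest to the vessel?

B

Distance to each, sorted:
E: 6.6 mi
C: 151.4 mi
B: 206.9 mi
F: 338.0 mi
A: 364.1 mi
D: 504.4 mi
The third-nearest is B at 206.9 mi.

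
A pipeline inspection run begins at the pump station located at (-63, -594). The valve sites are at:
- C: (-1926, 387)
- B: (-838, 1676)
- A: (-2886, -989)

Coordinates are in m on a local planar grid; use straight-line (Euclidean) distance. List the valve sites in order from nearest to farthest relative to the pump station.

Distances from the pump station:
C (-1926, 387): 2105.5 m
B (-838, 1676): 2398.7 m
A (-2886, -989): 2850.5 m

C, B, A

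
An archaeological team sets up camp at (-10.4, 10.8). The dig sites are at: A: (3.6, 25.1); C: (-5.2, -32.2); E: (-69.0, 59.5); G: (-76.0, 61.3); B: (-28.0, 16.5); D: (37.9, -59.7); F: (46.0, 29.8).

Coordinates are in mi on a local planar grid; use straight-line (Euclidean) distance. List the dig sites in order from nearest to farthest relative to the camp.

B, A, C, F, E, G, D

Distance from the camp at (-10.4, 10.8) to each:
B (-28.0, 16.5): 18.5 mi
A (3.6, 25.1): 20.0 mi
C (-5.2, -32.2): 43.3 mi
F (46.0, 29.8): 59.5 mi
E (-69.0, 59.5): 76.2 mi
G (-76.0, 61.3): 82.8 mi
D (37.9, -59.7): 85.5 mi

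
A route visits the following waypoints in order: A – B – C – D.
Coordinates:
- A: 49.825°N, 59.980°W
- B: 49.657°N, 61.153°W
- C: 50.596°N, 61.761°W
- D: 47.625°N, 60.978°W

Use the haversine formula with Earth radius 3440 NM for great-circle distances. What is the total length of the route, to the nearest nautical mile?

Leg distances:
A→B: 46.6 NM  (cumulative 46.6 NM)
B→C: 61.0 NM  (cumulative 107.7 NM)
C→D: 181.0 NM  (cumulative 288.7 NM)
Total route length ≈ 289 NM.

289 NM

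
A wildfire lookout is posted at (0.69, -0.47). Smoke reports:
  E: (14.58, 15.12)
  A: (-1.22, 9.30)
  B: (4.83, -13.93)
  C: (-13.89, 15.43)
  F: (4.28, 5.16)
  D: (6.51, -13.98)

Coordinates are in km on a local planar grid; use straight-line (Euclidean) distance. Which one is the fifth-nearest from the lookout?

E

Distance to each, sorted:
F: 6.7 km
A: 10.0 km
B: 14.1 km
D: 14.7 km
E: 20.9 km
C: 21.6 km
The fifth-nearest is E at 20.9 km.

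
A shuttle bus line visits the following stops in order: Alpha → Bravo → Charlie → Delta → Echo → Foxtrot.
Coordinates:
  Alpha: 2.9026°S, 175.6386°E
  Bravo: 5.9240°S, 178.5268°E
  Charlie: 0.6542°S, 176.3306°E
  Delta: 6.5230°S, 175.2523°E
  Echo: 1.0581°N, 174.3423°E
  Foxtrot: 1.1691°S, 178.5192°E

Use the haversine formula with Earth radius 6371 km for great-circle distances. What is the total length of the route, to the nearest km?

3138 km

Leg distances:
Alpha→Bravo: 464.1 km  (cumulative 464.1 km)
Bravo→Charlie: 634.6 km  (cumulative 1098.7 km)
Charlie→Delta: 663.5 km  (cumulative 1762.2 km)
Delta→Echo: 849.0 km  (cumulative 2611.2 km)
Echo→Foxtrot: 526.3 km  (cumulative 3137.5 km)
Total route length ≈ 3138 km.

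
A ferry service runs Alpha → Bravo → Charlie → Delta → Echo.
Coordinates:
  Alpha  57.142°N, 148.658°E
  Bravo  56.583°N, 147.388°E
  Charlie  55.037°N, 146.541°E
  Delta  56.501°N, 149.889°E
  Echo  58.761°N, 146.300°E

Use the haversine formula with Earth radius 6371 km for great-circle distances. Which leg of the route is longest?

Leg distances:
Alpha→Bravo: 99.1 km
Bravo→Charlie: 179.9 km
Charlie→Delta: 265.2 km
Delta→Echo: 329.8 km
The longest leg is Delta–Echo at 329.8 km.

Delta–Echo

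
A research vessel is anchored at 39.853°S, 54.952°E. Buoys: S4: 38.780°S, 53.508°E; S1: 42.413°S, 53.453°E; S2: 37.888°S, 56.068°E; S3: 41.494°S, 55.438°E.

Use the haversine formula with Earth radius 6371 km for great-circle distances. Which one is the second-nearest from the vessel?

S3

Distances from the vessel (39.853°S, 54.952°E):
S4: 172.2 km
S3: 187.0 km
S2: 238.9 km
S1: 311.1 km
The second-nearest is S3 at 187.0 km.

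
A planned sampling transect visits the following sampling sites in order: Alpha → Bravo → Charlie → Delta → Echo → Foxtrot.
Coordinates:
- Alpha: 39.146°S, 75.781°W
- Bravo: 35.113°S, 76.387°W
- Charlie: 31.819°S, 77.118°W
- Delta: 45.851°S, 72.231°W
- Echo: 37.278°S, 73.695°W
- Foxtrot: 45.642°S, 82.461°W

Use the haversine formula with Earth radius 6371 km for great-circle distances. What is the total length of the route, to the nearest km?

4582 km

Leg distances:
Alpha→Bravo: 451.7 km  (cumulative 451.7 km)
Bravo→Charlie: 372.5 km  (cumulative 824.1 km)
Charlie→Delta: 1615.9 km  (cumulative 2440.0 km)
Delta→Echo: 961.0 km  (cumulative 3401.0 km)
Echo→Foxtrot: 1181.1 km  (cumulative 4582.1 km)
Total route length ≈ 4582 km.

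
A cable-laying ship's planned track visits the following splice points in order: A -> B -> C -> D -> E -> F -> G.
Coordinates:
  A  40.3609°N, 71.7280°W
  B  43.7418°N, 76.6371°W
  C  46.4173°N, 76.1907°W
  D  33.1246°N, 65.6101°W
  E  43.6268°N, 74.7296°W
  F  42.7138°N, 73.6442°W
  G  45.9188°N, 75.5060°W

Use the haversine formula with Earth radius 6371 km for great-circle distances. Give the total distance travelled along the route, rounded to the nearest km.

Leg distances:
A→B: 552.6 km  (cumulative 552.6 km)
B→C: 299.6 km  (cumulative 852.2 km)
C→D: 1729.2 km  (cumulative 2581.4 km)
D→E: 1410.7 km  (cumulative 3992.1 km)
E→F: 134.4 km  (cumulative 4126.5 km)
F→G: 385.9 km  (cumulative 4512.4 km)
Total route length ≈ 4512 km.

4512 km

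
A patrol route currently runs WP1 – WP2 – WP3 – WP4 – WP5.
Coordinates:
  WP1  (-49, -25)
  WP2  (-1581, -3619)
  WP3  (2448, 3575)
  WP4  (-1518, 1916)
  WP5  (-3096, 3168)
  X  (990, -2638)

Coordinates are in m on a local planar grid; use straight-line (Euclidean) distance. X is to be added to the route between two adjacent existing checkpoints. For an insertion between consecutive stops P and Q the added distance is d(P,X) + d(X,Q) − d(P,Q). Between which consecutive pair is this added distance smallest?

Added distance for inserting X between each consecutive pair:
WP1–WP2: 1656.9 m
WP2–WP3: 888.2 m
WP3–WP4: 7281.7 m
WP4–WP5: 10284.2 m
Smallest added distance is 888.2 m, inserting between WP2 and WP3.

between WP2 and WP3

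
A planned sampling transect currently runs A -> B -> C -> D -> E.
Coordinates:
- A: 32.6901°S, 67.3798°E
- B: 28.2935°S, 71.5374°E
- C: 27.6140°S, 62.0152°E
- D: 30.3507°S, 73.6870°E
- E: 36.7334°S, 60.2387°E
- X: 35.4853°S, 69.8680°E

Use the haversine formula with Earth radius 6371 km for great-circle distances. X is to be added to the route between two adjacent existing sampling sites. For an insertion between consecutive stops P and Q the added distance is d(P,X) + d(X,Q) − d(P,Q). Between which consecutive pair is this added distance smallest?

between D and E

Added distance for inserting X between each consecutive pair:
A–B: 570.6 km
B–C: 1024.9 km
C–D: 646.1 km
D–E: 116.4 km
Smallest added distance is 116.4 km, inserting between D and E.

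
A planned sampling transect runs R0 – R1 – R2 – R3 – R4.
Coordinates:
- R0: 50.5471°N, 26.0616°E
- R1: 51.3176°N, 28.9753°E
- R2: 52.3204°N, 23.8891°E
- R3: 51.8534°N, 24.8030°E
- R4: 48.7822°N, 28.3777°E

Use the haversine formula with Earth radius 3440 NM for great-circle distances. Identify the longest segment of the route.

Leg distances:
R0→R1: 119.6 NM
R1→R2: 198.1 NM
R2→R3: 43.9 NM
R3→R4: 229.7 NM
The longest leg is R3–R4 at 229.7 NM.

R3–R4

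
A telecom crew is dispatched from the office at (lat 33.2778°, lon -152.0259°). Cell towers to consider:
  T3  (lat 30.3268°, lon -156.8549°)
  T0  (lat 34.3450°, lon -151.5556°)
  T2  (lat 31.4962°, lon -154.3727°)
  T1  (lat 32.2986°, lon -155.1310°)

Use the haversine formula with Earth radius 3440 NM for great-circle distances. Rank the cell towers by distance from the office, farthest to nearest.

Distances from the office:
T3 (lat 30.3268°, lon -156.8549°): 303.4 NM
T1 (lat 32.2986°, lon -155.1310°): 167.4 NM
T2 (lat 31.4962°, lon -154.3727°): 160.0 NM
T0 (lat 34.3450°, lon -151.5556°): 68.2 NM

T3, T1, T2, T0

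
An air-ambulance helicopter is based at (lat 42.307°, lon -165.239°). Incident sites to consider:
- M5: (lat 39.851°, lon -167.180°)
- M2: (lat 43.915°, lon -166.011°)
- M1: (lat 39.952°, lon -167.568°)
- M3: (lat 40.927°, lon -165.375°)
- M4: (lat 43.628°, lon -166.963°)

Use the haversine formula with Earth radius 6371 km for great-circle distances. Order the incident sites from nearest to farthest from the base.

Computing each great-circle distance from (lat 42.307°, lon -165.239°):
M3 (lat 40.927°, lon -165.375°): 153.9 km
M2 (lat 43.915°, lon -166.011°): 189.5 km
M4 (lat 43.628°, lon -166.963°): 203.1 km
M5 (lat 39.851°, lon -167.180°): 317.9 km
M1 (lat 39.952°, lon -167.568°): 326.5 km

M3, M2, M4, M5, M1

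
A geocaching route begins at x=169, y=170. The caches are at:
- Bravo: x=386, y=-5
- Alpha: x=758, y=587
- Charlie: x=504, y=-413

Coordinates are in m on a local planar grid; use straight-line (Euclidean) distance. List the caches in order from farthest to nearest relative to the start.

Alpha, Charlie, Bravo

Computing each straight-line distance from x=169, y=170:
Alpha x=758, y=587: 721.7 m
Charlie x=504, y=-413: 672.4 m
Bravo x=386, y=-5: 278.8 m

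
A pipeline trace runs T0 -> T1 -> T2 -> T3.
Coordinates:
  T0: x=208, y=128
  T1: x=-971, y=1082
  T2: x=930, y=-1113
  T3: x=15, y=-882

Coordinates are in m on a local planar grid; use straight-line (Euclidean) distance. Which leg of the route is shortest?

Leg distances:
T0→T1: 1516.6 m
T1→T2: 2903.8 m
T2→T3: 943.7 m
The shortest leg is T2–T3 at 943.7 m.

T2–T3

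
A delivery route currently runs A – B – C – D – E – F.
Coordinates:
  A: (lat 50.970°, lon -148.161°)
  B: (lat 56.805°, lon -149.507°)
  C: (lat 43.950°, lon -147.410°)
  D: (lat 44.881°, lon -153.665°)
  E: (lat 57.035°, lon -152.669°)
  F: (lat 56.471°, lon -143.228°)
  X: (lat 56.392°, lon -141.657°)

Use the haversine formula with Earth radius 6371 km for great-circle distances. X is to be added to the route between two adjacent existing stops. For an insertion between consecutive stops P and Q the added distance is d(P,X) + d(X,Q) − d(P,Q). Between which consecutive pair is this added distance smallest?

Added distance for inserting X between each consecutive pair:
A–B: 566.6 km
B–C: 487.1 km
C–D: 2464.2 km
D–E: 851.8 km
E–F: 193.6 km
Smallest added distance is 193.6 km, inserting between E and F.

between E and F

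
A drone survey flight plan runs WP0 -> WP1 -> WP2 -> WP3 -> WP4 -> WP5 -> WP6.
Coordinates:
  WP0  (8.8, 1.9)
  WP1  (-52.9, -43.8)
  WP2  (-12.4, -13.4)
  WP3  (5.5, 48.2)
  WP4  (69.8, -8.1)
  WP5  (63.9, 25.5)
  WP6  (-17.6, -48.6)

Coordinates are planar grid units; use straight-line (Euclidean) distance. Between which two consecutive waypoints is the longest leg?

WP5–WP6

Leg distances:
WP0→WP1: 76.8
WP1→WP2: 50.6
WP2→WP3: 64.1
WP3→WP4: 85.5
WP4→WP5: 34.1
WP5→WP6: 110.2
The longest leg is WP5–WP6 at 110.2.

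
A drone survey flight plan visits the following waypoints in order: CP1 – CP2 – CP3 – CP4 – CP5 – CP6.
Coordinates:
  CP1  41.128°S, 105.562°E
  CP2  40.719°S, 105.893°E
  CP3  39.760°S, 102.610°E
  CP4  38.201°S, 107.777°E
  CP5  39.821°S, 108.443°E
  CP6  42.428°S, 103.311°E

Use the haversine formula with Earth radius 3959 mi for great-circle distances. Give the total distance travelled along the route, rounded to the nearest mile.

Leg distances:
CP1→CP2: 33.1 mi  (cumulative 33.1 mi)
CP2→CP3: 185.4 mi  (cumulative 218.5 mi)
CP3→CP4: 297.7 mi  (cumulative 516.2 mi)
CP4→CP5: 117.5 mi  (cumulative 633.7 mi)
CP5→CP6: 322.1 mi  (cumulative 955.8 mi)
Total route length ≈ 956 mi.

956 mi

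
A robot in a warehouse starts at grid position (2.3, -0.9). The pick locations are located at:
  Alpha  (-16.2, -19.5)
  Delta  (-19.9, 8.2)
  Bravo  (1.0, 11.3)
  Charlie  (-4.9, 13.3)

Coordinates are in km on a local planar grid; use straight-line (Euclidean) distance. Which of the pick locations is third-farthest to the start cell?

Charlie

Distances from the start cell ((2.3, -0.9)):
Alpha: 26.2 km
Delta: 24.0 km
Charlie: 15.9 km
Bravo: 12.3 km
The third-farthest is Charlie at 15.9 km.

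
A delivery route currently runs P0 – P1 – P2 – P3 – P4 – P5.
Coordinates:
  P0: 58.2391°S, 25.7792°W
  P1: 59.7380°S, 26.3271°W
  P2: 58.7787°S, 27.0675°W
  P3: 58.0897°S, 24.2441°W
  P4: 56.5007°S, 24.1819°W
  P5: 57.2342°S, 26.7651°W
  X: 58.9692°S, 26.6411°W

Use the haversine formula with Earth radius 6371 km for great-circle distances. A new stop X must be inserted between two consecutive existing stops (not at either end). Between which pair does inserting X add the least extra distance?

Added distance for inserting X between each consecutive pair:
P0–P1: 13.0 km
P1–P2: 5.0 km
P2–P3: 21.1 km
P3–P4: 304.2 km
P4–P5: 327.0 km
Smallest added distance is 5.0 km, inserting between P1 and P2.

between P1 and P2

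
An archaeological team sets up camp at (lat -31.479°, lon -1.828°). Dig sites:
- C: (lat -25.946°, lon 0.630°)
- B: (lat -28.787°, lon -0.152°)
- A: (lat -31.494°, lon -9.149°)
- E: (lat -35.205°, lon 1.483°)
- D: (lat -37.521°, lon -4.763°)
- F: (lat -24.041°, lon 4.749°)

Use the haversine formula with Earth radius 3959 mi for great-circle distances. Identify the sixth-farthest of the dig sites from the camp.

B

Distances from the camp ((lat -31.479°, lon -1.828°)):
F: 652.2 mi
D: 449.6 mi
A: 431.3 mi
C: 410.3 mi
E: 320.6 mi
B: 211.3 mi
The sixth-farthest is B at 211.3 mi.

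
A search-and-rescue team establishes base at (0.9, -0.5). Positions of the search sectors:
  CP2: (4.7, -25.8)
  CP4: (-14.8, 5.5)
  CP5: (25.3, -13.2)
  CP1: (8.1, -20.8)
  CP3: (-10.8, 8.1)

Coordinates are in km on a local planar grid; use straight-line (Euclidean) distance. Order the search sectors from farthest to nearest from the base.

Computing each straight-line distance from (0.9, -0.5):
CP5 (25.3, -13.2): 27.5 km
CP2 (4.7, -25.8): 25.6 km
CP1 (8.1, -20.8): 21.5 km
CP4 (-14.8, 5.5): 16.8 km
CP3 (-10.8, 8.1): 14.5 km

CP5, CP2, CP1, CP4, CP3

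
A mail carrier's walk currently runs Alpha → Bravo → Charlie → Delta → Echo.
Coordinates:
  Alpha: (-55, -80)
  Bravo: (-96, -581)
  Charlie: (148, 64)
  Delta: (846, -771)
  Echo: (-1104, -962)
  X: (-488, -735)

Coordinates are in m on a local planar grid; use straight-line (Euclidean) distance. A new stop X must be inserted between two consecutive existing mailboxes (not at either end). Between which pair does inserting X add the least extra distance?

between Delta and Echo

Added distance for inserting X between each consecutive pair:
Alpha–Bravo: 703.7 m
Bravo–Charlie: 752.8 m
Charlie–Delta: 1267.4 m
Delta–Echo: 31.6 m
Smallest added distance is 31.6 m, inserting between Delta and Echo.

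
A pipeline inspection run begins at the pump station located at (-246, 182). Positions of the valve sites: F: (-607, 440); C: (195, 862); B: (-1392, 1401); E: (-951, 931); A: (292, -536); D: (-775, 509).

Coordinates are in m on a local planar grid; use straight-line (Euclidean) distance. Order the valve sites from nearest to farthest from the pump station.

F, D, C, A, E, B

Computing each straight-line distance from (-246, 182):
F (-607, 440): 443.7 m
D (-775, 509): 621.9 m
C (195, 862): 810.5 m
A (292, -536): 897.2 m
E (-951, 931): 1028.6 m
B (-1392, 1401): 1673.1 m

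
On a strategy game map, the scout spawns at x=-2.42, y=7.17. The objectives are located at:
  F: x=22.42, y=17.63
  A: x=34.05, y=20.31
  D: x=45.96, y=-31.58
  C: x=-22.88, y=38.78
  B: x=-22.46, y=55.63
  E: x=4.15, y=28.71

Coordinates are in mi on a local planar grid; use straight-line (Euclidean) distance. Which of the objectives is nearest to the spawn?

E

Distance to each, sorted:
E: 22.5 mi
F: 27.0 mi
C: 37.7 mi
A: 38.8 mi
B: 52.4 mi
D: 62.0 mi
The nearest is E at 22.5 mi.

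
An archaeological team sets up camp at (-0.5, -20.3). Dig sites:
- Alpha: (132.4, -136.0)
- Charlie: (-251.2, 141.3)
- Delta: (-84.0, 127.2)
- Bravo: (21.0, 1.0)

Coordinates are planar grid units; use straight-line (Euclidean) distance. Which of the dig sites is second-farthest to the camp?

Distance to each, sorted:
Charlie: 298.3
Alpha: 176.2
Delta: 169.5
Bravo: 30.3
The second-farthest is Alpha at 176.2.

Alpha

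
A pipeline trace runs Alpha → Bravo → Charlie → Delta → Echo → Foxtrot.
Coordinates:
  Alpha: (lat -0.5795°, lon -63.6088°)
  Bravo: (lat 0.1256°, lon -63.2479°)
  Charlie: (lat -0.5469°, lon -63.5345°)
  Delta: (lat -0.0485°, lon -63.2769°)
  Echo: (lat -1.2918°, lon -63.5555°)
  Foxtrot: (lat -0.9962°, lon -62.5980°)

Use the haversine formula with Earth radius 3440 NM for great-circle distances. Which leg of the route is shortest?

Charlie–Delta

Leg distances:
Alpha→Bravo: 47.6 NM
Bravo→Charlie: 43.9 NM
Charlie→Delta: 33.7 NM
Delta→Echo: 76.5 NM
Echo→Foxtrot: 60.2 NM
The shortest leg is Charlie–Delta at 33.7 NM.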